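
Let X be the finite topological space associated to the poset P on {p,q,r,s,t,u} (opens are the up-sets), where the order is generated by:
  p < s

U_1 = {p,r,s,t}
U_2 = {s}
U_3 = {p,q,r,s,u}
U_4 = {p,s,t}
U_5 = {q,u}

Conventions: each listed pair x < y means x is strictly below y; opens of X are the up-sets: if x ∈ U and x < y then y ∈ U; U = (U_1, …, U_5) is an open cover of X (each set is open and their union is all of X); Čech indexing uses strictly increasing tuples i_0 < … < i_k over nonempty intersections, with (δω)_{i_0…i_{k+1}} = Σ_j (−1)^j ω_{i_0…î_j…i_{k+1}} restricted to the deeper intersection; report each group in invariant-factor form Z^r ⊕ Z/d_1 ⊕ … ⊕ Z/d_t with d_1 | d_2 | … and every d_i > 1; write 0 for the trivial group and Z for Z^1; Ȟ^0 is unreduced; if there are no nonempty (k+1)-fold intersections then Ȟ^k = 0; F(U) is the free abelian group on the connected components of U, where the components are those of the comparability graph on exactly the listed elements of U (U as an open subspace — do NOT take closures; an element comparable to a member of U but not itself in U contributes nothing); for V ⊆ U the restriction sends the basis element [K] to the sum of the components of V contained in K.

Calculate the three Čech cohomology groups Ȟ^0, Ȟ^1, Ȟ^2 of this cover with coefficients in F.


nonempty intersections:
  U12={s} U13={p,r,s} U14={p,s,t} U23={s} U24={s} U34={p,s} U35={q,u}
  U123={s} U124={s} U134={p,s} U234={s}
  U1234={s}
components per intersection:
  U1: {p,s} {r} {t}
  U2: {s}
  U3: {p,s} {q} {r} {u}
  U4: {p,s} {t}
  U5: {q} {u}
  U12: {s}
  U13: {p,s} {r}
  U14: {p,s} {t}
  U23: {s}
  U24: {s}
  U34: {p,s}
  U35: {q} {u}
  U123: {s}
  U124: {s}
  U134: {p,s}
  U234: {s}
  U1234: {s}
C dims 12,10,4,1; δ0: rk 7, SNF 1^7; δ1: rk 3, SNF 1^3; δ2: rk 1, SNF 1^1
Ȟ^0: (12−7)−0=5 ⇒ Z^5
Ȟ^1: (10−3)−7=0 ⇒ 0
Ȟ^2: (4−1)−3=0 ⇒ 0

Ȟ^0 ≅ Z^5, Ȟ^1 ≅ 0 and Ȟ^2 ≅ 0


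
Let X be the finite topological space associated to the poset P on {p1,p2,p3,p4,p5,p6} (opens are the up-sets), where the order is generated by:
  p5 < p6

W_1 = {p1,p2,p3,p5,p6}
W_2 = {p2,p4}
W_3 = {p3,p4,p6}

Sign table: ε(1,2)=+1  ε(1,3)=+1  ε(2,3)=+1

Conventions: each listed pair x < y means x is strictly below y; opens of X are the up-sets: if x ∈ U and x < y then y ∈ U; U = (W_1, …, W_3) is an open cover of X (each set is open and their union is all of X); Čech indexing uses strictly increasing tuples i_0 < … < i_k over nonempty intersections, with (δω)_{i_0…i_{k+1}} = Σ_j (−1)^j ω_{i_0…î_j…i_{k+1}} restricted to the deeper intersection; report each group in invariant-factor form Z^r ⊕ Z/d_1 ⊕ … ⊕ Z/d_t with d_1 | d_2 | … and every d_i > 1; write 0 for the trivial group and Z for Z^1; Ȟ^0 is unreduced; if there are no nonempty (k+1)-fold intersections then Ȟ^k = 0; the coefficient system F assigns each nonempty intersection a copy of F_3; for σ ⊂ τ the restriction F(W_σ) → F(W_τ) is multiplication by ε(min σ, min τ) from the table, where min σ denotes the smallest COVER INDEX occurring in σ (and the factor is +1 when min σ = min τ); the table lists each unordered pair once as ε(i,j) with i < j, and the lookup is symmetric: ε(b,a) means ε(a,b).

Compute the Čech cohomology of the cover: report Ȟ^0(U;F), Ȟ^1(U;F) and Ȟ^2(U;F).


Ȟ^0 = Z/3,  Ȟ^1 = Z/3,  Ȟ^2 = 0

cover nerve:
  W12={p2} W13={p3,p6} W23={p4}
C dims 3,3; δ0: rk_F3 2
Ȟ^0: (3−2)−0=1 ⇒ Z/3
Ȟ^1: (3−0)−2=1 ⇒ Z/3
Ȟ^2: (0−0)−0=0 ⇒ 0


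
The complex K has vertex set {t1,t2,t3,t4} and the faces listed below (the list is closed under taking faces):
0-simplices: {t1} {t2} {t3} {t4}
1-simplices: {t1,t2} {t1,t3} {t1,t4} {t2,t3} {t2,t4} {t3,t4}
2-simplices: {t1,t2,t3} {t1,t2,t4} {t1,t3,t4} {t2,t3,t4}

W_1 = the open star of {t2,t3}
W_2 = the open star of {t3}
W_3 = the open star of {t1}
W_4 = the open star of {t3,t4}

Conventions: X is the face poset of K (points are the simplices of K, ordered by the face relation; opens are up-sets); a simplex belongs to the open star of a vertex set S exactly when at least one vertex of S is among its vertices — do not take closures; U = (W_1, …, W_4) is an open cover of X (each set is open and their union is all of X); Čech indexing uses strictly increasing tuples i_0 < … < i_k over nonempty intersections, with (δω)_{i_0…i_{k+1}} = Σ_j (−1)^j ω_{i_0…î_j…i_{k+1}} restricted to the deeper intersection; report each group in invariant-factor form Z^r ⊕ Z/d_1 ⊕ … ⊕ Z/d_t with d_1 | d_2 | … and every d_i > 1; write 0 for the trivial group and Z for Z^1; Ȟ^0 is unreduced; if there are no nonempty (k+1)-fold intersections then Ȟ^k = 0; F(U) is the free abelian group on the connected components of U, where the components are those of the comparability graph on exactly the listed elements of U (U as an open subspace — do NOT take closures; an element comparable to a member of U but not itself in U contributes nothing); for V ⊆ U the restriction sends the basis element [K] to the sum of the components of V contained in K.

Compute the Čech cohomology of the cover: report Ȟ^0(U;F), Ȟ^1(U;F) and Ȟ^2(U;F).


Ȟ^0(U;F) ≅ Z,  Ȟ^1(U;F) ≅ 0,  Ȟ^2(U;F) ≅ Z

nonempty intersections:
  W1={{t2},{t3},{t1,t2},{t1,t3},{t2,t3},{t2,t4},{t3,t4},{t1,t2,t3},{t1,t2,t4},{t1,t3,t4},{t2,t3,t4}} W2={{t3},{t1,t3},{t2,t3},{t3,t4},{t1,t2,t3},{t1,t3,t4},{t2,t3,t4}} W3={{t1},{t1,t2},{t1,t3},{t1,t4},{t1,t2,t3},{t1,t2,t4},{t1,t3,t4}} W4={{t3},{t4},{t1,t3},{t1,t4},{t2,t3},{t2,t4},{t3,t4},{t1,t2,t3},{t1,t2,t4},{t1,t3,t4},{t2,t3,t4}}
  W12={{t3},{t1,t3},{t2,t3},{t3,t4},{t1,t2,t3},{t1,t3,t4},{t2,t3,t4}} W13={{t1,t2},{t1,t3},{t1,t2,t3},{t1,t2,t4},{t1,t3,t4}} W14={{t3},{t1,t3},{t2,t3},{t2,t4},{t3,t4},{t1,t2,t3},{t1,t2,t4},{t1,t3,t4},{t2,t3,t4}} W23={{t1,t3},{t1,t2,t3},{t1,t3,t4}} W24={{t3},{t1,t3},{t2,t3},{t3,t4},{t1,t2,t3},{t1,t3,t4},{t2,t3,t4}} W34={{t1,t3},{t1,t4},{t1,t2,t3},{t1,t2,t4},{t1,t3,t4}}
  W123={{t1,t3},{t1,t2,t3},{t1,t3,t4}} W124={{t3},{t1,t3},{t2,t3},{t3,t4},{t1,t2,t3},{t1,t3,t4},{t2,t3,t4}} W134={{t1,t3},{t1,t2,t3},{t1,t2,t4},{t1,t3,t4}} W234={{t1,t3},{t1,t2,t3},{t1,t3,t4}}
  W1234={{t1,t3},{t1,t2,t3},{t1,t3,t4}}
components per intersection:
  W1: {{t2},{t3},{t1,t2},{t1,t3},{t2,t3},{t2,t4},{t3,t4},{t1,t2,t3},{t1,t2,t4},{t1,t3,t4},{t2,t3,t4}}
  W2: {{t3},{t1,t3},{t2,t3},{t3,t4},{t1,t2,t3},{t1,t3,t4},{t2,t3,t4}}
  W3: {{t1},{t1,t2},{t1,t3},{t1,t4},{t1,t2,t3},{t1,t2,t4},{t1,t3,t4}}
  W4: {{t3},{t4},{t1,t3},{t1,t4},{t2,t3},{t2,t4},{t3,t4},{t1,t2,t3},{t1,t2,t4},{t1,t3,t4},{t2,t3,t4}}
  W12: {{t3},{t1,t3},{t2,t3},{t3,t4},{t1,t2,t3},{t1,t3,t4},{t2,t3,t4}}
  W13: {{t1,t2},{t1,t3},{t1,t2,t3},{t1,t2,t4},{t1,t3,t4}}
  W14: {{t3},{t1,t3},{t2,t3},{t2,t4},{t3,t4},{t1,t2,t3},{t1,t2,t4},{t1,t3,t4},{t2,t3,t4}}
  W23: {{t1,t3},{t1,t2,t3},{t1,t3,t4}}
  W24: {{t3},{t1,t3},{t2,t3},{t3,t4},{t1,t2,t3},{t1,t3,t4},{t2,t3,t4}}
  W34: {{t1,t3},{t1,t4},{t1,t2,t3},{t1,t2,t4},{t1,t3,t4}}
  W123: {{t1,t3},{t1,t2,t3},{t1,t3,t4}}
  W124: {{t3},{t1,t3},{t2,t3},{t3,t4},{t1,t2,t3},{t1,t3,t4},{t2,t3,t4}}
  W134: {{t1,t3},{t1,t2,t3},{t1,t3,t4}} {{t1,t2,t4}}
  W234: {{t1,t3},{t1,t2,t3},{t1,t3,t4}}
  W1234: {{t1,t3},{t1,t2,t3},{t1,t3,t4}}
C dims 4,6,5,1; δ0: rk 3, SNF 1^3; δ1: rk 3, SNF 1^3; δ2: rk 1, SNF 1^1
Ȟ^0: (4−3)−0=1 ⇒ Z
Ȟ^1: (6−3)−3=0 ⇒ 0
Ȟ^2: (5−1)−3=1 ⇒ Z


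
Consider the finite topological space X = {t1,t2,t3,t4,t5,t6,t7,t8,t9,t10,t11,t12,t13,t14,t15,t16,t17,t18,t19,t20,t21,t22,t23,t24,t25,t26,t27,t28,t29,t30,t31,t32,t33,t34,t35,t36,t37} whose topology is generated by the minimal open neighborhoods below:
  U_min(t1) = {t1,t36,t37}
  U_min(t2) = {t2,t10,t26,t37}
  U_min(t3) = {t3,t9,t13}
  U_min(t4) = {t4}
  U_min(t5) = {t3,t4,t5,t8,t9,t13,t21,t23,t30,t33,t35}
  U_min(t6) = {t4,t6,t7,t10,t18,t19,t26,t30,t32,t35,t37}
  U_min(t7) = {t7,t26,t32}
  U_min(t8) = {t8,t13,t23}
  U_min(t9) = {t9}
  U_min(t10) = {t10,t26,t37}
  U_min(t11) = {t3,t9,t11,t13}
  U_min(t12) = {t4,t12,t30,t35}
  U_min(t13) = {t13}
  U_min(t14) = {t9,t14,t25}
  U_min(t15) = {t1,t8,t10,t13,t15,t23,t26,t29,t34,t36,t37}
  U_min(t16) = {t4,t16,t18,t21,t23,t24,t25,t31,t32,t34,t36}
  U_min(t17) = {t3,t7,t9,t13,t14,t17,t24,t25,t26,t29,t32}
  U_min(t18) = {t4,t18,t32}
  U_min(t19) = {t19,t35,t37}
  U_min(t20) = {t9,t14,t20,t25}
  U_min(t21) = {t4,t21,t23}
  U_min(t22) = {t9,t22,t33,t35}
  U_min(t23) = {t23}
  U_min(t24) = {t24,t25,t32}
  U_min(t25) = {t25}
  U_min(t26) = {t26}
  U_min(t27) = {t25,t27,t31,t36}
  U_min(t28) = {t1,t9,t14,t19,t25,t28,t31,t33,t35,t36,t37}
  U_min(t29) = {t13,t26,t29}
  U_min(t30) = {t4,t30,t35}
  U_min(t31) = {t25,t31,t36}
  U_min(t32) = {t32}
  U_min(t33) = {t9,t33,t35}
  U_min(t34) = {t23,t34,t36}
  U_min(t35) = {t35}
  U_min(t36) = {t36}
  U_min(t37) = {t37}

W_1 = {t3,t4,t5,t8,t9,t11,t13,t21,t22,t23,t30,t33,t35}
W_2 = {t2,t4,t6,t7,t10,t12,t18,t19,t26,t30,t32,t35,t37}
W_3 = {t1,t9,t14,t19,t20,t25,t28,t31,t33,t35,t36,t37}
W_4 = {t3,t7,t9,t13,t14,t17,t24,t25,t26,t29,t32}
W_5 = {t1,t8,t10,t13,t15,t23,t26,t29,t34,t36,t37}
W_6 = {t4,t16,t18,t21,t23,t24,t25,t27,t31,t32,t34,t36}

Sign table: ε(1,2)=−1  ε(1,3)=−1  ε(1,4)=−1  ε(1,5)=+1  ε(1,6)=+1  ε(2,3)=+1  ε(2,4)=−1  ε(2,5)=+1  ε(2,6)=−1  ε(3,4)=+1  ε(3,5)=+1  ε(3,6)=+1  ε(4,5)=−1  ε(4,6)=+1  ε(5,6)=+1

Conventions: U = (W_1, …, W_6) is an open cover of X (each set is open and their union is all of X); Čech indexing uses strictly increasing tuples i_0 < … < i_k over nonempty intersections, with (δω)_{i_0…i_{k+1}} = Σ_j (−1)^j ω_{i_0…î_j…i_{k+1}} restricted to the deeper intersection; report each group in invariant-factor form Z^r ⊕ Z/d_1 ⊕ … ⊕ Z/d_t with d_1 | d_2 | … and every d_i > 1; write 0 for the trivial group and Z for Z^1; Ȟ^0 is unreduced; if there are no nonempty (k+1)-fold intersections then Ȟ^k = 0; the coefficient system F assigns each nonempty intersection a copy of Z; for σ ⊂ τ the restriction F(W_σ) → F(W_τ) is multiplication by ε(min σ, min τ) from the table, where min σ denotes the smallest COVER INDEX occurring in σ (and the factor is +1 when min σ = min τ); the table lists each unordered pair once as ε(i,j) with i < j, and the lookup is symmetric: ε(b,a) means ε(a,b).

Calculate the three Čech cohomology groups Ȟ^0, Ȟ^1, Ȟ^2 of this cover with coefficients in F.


nonempty overlaps:
  W12={t4,t30,t35} W13={t9,t33,t35} W14={t3,t9,t13} W15={t8,t13,t23} W16={t4,t21,t23} W23={t19,t35,t37} W24={t7,t26,t32} W25={t10,t26,t37} W26={t4,t18,t32} W34={t9,t14,t25} W35={t1,t36,t37} W36={t25,t31,t36} W45={t13,t26,t29} W46={t24,t25,t32} W56={t23,t34,t36}
  W123={t35} W126={t4} W134={t9} W145={t13} W156={t23} W235={t37} W245={t26} W246={t32} W346={t25} W356={t36}
C dims 6,15,10; δ0: rk 6, SNF 1^5·2; δ1: rk 9, SNF 1^9
degree 0: 6−6−0 = 0 → Ȟ^0 ≅ 0
degree 1: 15−9−6 = 0 plus torsion [2] → Ȟ^1 ≅ Z/2
degree 2: 10−0−9 = 1 → Ȟ^2 ≅ Z

Ȟ^0 ≅ 0,  Ȟ^1 ≅ Z/2,  Ȟ^2 ≅ Z


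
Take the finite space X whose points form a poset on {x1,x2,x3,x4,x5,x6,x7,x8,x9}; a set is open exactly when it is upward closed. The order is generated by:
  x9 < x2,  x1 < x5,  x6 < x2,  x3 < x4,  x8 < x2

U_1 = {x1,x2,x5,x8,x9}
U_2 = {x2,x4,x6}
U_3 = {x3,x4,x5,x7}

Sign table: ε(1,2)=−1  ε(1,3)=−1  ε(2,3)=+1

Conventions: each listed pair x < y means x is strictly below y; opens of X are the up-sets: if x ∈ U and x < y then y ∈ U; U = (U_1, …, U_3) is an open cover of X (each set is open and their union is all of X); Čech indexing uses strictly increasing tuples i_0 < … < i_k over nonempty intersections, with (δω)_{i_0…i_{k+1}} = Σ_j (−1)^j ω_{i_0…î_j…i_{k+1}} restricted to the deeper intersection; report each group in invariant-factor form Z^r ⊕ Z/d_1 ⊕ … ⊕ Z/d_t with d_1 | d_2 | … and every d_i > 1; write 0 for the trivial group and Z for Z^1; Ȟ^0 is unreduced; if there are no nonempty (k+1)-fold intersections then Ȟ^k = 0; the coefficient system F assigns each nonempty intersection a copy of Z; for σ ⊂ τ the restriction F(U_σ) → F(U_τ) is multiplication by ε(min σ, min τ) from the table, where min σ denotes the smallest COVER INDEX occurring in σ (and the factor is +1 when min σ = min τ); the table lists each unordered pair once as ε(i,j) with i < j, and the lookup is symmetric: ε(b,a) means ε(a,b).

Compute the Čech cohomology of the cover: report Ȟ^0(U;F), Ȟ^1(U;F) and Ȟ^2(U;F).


Ȟ^0 = Z,  Ȟ^1 = Z,  Ȟ^2 = 0

nonempty overlaps:
  U12={x2} U13={x5} U23={x4}
C dims 3,3; δ0: rk 2, SNF 1^2
degree 0: 3−2−0 = 1 → Ȟ^0 ≅ Z
degree 1: 3−0−2 = 1 → Ȟ^1 ≅ Z
degree 2: 0−0−0 = 0 → Ȟ^2 ≅ 0


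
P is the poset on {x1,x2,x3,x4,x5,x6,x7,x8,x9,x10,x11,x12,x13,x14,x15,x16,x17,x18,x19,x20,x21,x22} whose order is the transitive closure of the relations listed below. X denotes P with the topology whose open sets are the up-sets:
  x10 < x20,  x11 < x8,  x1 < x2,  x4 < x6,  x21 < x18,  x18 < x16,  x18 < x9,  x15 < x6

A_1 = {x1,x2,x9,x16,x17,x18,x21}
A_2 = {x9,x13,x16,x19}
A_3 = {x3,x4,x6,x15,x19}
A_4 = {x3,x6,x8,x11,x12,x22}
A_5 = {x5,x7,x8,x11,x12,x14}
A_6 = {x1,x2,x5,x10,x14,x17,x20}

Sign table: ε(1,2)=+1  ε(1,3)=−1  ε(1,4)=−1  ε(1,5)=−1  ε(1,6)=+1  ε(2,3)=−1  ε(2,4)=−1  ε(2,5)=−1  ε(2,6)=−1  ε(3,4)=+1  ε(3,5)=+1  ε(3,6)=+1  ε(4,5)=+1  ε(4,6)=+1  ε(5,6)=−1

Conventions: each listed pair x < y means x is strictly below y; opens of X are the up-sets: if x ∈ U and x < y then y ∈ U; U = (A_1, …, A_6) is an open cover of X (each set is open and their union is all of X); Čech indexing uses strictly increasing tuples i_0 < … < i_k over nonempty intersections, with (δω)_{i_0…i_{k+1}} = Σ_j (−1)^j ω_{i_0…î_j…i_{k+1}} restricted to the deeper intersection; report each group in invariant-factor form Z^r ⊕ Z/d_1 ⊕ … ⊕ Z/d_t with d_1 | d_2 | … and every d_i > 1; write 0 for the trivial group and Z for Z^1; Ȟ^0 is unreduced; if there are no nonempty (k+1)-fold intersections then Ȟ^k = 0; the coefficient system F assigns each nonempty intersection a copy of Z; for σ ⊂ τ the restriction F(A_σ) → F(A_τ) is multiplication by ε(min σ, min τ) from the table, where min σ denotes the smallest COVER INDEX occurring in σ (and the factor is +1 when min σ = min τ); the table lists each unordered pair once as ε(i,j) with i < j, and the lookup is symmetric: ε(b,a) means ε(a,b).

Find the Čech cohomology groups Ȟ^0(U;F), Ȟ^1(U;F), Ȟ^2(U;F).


nerve simplices:
  A12={x9,x16} A16={x1,x2,x17} A23={x19} A34={x3,x6} A45={x8,x11,x12} A56={x5,x14}
C dims 6,6; δ0: rk 5, SNF 1^5
degree 0: 6−5−0 = 1 → Ȟ^0 ≅ Z
degree 1: 6−0−5 = 1 → Ȟ^1 ≅ Z
degree 2: 0−0−0 = 0 → Ȟ^2 ≅ 0

Ȟ^0 ≅ Z; Ȟ^1 ≅ Z; Ȟ^2 ≅ 0


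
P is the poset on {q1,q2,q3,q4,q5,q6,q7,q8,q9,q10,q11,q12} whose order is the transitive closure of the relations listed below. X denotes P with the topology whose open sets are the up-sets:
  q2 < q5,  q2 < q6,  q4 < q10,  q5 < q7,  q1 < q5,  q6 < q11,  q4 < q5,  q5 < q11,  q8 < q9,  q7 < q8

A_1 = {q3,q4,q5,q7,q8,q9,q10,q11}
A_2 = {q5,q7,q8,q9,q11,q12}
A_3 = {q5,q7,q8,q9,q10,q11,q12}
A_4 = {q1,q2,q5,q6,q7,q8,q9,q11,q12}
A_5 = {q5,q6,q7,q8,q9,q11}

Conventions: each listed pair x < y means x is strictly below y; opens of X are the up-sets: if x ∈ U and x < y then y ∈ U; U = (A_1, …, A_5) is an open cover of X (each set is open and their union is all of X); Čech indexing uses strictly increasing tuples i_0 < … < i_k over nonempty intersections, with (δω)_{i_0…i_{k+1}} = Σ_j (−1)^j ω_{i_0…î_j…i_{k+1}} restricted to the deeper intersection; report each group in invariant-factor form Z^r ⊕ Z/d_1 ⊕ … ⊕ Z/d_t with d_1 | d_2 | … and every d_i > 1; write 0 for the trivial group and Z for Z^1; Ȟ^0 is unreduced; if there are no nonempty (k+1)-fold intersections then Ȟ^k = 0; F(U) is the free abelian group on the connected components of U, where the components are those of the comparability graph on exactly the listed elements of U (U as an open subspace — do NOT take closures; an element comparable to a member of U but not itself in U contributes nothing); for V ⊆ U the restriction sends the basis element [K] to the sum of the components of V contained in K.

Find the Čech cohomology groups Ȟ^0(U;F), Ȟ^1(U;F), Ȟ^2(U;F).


nerve of the cover:
  A12={q5,q7,q8,q9,q11} A13={q5,q7,q8,q9,q10,q11} A14={q5,q7,q8,q9,q11} A15={q5,q7,q8,q9,q11} A23={q5,q7,q8,q9,q11,q12} A24={q5,q7,q8,q9,q11,q12} A25={q5,q7,q8,q9,q11} A34={q5,q7,q8,q9,q11,q12} A35={q5,q7,q8,q9,q11} A45={q5,q6,q7,q8,q9,q11}
  A123={q5,q7,q8,q9,q11} A124={q5,q7,q8,q9,q11} A125={q5,q7,q8,q9,q11} A134={q5,q7,q8,q9,q11} A135={q5,q7,q8,q9,q11} A145={q5,q7,q8,q9,q11} A234={q5,q7,q8,q9,q11,q12} A235={q5,q7,q8,q9,q11} A245={q5,q7,q8,q9,q11} A345={q5,q7,q8,q9,q11}
  A1234={q5,q7,q8,q9,q11} A1235={q5,q7,q8,q9,q11} A1245={q5,q7,q8,q9,q11} A1345={q5,q7,q8,q9,q11} A2345={q5,q7,q8,q9,q11}
  A12345={q5,q7,q8,q9,q11}
components per intersection:
  A1: {q3} {q4,q5,q7,q8,q9,q10,q11}
  A2: {q5,q7,q8,q9,q11} {q12}
  A3: {q5,q7,q8,q9,q11} {q10} {q12}
  A4: {q1,q2,q5,q6,q7,q8,q9,q11} {q12}
  A5: {q5,q6,q7,q8,q9,q11}
  A12: {q5,q7,q8,q9,q11}
  A13: {q5,q7,q8,q9,q11} {q10}
  A14: {q5,q7,q8,q9,q11}
  A15: {q5,q7,q8,q9,q11}
  A23: {q5,q7,q8,q9,q11} {q12}
  A24: {q5,q7,q8,q9,q11} {q12}
  A25: {q5,q7,q8,q9,q11}
  A34: {q5,q7,q8,q9,q11} {q12}
  A35: {q5,q7,q8,q9,q11}
  A45: {q5,q6,q7,q8,q9,q11}
  A123: {q5,q7,q8,q9,q11}
  A124: {q5,q7,q8,q9,q11}
  A125: {q5,q7,q8,q9,q11}
  A134: {q5,q7,q8,q9,q11}
  A135: {q5,q7,q8,q9,q11}
  A145: {q5,q7,q8,q9,q11}
  A234: {q5,q7,q8,q9,q11} {q12}
  A235: {q5,q7,q8,q9,q11}
  A245: {q5,q7,q8,q9,q11}
  A345: {q5,q7,q8,q9,q11}
  A1234: {q5,q7,q8,q9,q11}
  A1235: {q5,q7,q8,q9,q11}
  A1245: {q5,q7,q8,q9,q11}
  A1345: {q5,q7,q8,q9,q11}
  A2345: {q5,q7,q8,q9,q11}
  A12345: {q5,q7,q8,q9,q11}
C dims 10,14,11,5; δ0: rk 7, SNF 1^7; δ1: rk 7, SNF 1^7; δ2: rk 4, SNF 1^4
Ȟ^0 = (10 − 7) − 0 = 3, so Ȟ^0 ≅ Z^3
Ȟ^1 = (14 − 7) − 7 = 0, so Ȟ^1 ≅ 0
Ȟ^2 = (11 − 4) − 7 = 0, so Ȟ^2 ≅ 0

Ȟ^0 ≅ Z^3, Ȟ^1 ≅ 0 and Ȟ^2 ≅ 0


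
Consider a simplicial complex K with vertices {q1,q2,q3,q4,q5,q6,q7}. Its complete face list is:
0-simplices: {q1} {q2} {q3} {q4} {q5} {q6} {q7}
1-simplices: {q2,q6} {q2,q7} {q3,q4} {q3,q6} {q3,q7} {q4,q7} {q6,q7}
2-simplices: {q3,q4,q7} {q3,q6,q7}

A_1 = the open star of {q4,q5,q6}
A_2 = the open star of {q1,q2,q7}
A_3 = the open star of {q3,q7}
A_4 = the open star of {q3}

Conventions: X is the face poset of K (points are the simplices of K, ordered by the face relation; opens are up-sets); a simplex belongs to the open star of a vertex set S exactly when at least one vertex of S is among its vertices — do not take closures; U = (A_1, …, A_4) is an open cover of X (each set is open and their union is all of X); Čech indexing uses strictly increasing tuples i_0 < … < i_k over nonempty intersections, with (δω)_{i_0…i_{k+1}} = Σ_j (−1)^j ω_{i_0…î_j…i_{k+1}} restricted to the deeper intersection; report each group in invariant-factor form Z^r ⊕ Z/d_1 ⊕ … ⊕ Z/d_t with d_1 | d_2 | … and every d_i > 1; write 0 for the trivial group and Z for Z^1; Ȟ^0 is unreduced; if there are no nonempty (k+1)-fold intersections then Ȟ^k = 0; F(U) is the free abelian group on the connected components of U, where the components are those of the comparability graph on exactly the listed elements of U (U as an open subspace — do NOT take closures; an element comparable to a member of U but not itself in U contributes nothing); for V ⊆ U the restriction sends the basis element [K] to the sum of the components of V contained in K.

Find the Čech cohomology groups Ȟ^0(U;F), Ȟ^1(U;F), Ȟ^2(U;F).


Ȟ^0(U;F) ≅ Z^3; Ȟ^1(U;F) ≅ Z; Ȟ^2(U;F) ≅ 0

nerve simplices:
  A1={{q4},{q5},{q6},{q2,q6},{q3,q4},{q3,q6},{q4,q7},{q6,q7},{q3,q4,q7},{q3,q6,q7}} A2={{q1},{q2},{q7},{q2,q6},{q2,q7},{q3,q7},{q4,q7},{q6,q7},{q3,q4,q7},{q3,q6,q7}} A3={{q3},{q7},{q2,q7},{q3,q4},{q3,q6},{q3,q7},{q4,q7},{q6,q7},{q3,q4,q7},{q3,q6,q7}} A4={{q3},{q3,q4},{q3,q6},{q3,q7},{q3,q4,q7},{q3,q6,q7}}
  A12={{q2,q6},{q4,q7},{q6,q7},{q3,q4,q7},{q3,q6,q7}} A13={{q3,q4},{q3,q6},{q4,q7},{q6,q7},{q3,q4,q7},{q3,q6,q7}} A14={{q3,q4},{q3,q6},{q3,q4,q7},{q3,q6,q7}} A23={{q7},{q2,q7},{q3,q7},{q4,q7},{q6,q7},{q3,q4,q7},{q3,q6,q7}} A24={{q3,q7},{q3,q4,q7},{q3,q6,q7}} A34={{q3},{q3,q4},{q3,q6},{q3,q7},{q3,q4,q7},{q3,q6,q7}}
  A123={{q4,q7},{q6,q7},{q3,q4,q7},{q3,q6,q7}} A124={{q3,q4,q7},{q3,q6,q7}} A134={{q3,q4},{q3,q6},{q3,q4,q7},{q3,q6,q7}} A234={{q3,q7},{q3,q4,q7},{q3,q6,q7}}
  A1234={{q3,q4,q7},{q3,q6,q7}}
components per intersection:
  A1: {{q4},{q3,q4},{q4,q7},{q3,q4,q7}} {{q5}} {{q6},{q2,q6},{q3,q6},{q6,q7},{q3,q6,q7}}
  A2: {{q1}} {{q2},{q7},{q2,q6},{q2,q7},{q3,q7},{q4,q7},{q6,q7},{q3,q4,q7},{q3,q6,q7}}
  A3: {{q3},{q7},{q2,q7},{q3,q4},{q3,q6},{q3,q7},{q4,q7},{q6,q7},{q3,q4,q7},{q3,q6,q7}}
  A4: {{q3},{q3,q4},{q3,q6},{q3,q7},{q3,q4,q7},{q3,q6,q7}}
  A12: {{q2,q6}} {{q4,q7},{q3,q4,q7}} {{q6,q7},{q3,q6,q7}}
  A13: {{q3,q4},{q4,q7},{q3,q4,q7}} {{q3,q6},{q6,q7},{q3,q6,q7}}
  A14: {{q3,q4},{q3,q4,q7}} {{q3,q6},{q3,q6,q7}}
  A23: {{q7},{q2,q7},{q3,q7},{q4,q7},{q6,q7},{q3,q4,q7},{q3,q6,q7}}
  A24: {{q3,q7},{q3,q4,q7},{q3,q6,q7}}
  A34: {{q3},{q3,q4},{q3,q6},{q3,q7},{q3,q4,q7},{q3,q6,q7}}
  A123: {{q4,q7},{q3,q4,q7}} {{q6,q7},{q3,q6,q7}}
  A124: {{q3,q4,q7}} {{q3,q6,q7}}
  A134: {{q3,q4},{q3,q4,q7}} {{q3,q6},{q3,q6,q7}}
  A234: {{q3,q7},{q3,q4,q7},{q3,q6,q7}}
  A1234: {{q3,q4,q7}} {{q3,q6,q7}}
C dims 7,10,7,2; δ0: rk 4, SNF 1^4; δ1: rk 5, SNF 1^5; δ2: rk 2, SNF 1^2
degree 0: 7−4−0 = 3 → Ȟ^0 ≅ Z^3
degree 1: 10−5−4 = 1 → Ȟ^1 ≅ Z
degree 2: 7−2−5 = 0 → Ȟ^2 ≅ 0


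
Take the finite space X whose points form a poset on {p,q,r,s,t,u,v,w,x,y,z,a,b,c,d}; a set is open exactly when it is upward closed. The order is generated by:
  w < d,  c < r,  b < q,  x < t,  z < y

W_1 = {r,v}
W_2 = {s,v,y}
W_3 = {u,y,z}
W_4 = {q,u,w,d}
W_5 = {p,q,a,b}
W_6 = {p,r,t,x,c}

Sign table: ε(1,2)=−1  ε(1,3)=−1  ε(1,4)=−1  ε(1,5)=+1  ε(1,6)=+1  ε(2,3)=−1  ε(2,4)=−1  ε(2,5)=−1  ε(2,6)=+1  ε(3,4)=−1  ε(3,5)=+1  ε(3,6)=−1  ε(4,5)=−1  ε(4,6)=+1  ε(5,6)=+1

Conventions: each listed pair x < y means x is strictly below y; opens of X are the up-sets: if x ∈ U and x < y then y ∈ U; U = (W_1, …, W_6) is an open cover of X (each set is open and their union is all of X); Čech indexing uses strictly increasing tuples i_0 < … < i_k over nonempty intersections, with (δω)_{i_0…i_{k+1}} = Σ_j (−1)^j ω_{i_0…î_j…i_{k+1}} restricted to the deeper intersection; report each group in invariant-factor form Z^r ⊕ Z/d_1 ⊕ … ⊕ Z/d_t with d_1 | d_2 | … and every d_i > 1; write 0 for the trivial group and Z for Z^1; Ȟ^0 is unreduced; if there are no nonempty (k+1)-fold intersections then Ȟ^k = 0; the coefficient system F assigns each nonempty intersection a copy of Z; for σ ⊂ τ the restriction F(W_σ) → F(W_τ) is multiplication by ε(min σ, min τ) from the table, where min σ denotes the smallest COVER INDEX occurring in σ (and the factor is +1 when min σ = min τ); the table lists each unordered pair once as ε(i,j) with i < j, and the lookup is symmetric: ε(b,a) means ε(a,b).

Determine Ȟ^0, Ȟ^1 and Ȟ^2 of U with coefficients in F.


Ȟ^0 ≅ Z,  Ȟ^1 ≅ Z,  Ȟ^2 ≅ 0

nerve simplices:
  W12={v} W16={r} W23={y} W34={u} W45={q} W56={p}
C dims 6,6; δ0: rk 5, SNF 1^5
degree 0: 6−5−0 = 1 → Ȟ^0 ≅ Z
degree 1: 6−0−5 = 1 → Ȟ^1 ≅ Z
degree 2: 0−0−0 = 0 → Ȟ^2 ≅ 0


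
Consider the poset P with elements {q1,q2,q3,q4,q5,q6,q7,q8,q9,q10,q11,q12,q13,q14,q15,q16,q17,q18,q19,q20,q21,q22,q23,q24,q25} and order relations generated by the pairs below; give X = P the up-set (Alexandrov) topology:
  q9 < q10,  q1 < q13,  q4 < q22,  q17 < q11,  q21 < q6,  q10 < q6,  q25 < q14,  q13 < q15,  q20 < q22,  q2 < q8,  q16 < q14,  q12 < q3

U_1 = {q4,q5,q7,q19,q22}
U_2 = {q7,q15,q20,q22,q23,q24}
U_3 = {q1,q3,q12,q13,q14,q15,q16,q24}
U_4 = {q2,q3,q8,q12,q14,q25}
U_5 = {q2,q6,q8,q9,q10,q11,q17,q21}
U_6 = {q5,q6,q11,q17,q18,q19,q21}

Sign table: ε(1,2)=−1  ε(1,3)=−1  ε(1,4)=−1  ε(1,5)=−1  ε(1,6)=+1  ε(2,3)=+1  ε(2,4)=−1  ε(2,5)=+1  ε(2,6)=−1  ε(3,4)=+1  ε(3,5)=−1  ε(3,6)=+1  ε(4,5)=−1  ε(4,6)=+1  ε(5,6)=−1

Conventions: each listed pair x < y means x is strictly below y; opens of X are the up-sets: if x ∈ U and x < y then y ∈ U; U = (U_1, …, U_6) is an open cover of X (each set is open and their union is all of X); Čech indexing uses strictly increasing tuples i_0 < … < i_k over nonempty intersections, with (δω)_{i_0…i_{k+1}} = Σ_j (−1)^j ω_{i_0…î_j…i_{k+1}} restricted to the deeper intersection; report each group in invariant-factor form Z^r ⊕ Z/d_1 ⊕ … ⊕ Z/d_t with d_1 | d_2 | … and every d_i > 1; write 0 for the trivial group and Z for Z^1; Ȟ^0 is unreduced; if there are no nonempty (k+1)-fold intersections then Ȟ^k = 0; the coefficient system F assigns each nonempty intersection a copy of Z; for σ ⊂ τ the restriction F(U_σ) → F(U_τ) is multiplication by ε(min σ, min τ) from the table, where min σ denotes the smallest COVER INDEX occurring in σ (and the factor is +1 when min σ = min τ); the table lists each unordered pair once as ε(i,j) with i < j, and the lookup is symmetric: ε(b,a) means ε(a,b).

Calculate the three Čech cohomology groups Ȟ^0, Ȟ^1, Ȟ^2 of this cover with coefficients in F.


Ȟ^0 = 0, Ȟ^1 = Z/2 and Ȟ^2 = 0

nonempty intersections:
  U12={q7,q22} U16={q5,q19} U23={q15,q24} U34={q3,q12,q14} U45={q2,q8} U56={q6,q11,q17,q21}
C dims 6,6; δ0: rk 6, SNF 1^5·2
Ȟ^0: (6−6)−0=0 ⇒ 0
Ȟ^1: (6−0)−6=0 plus torsion [2] ⇒ Z/2
Ȟ^2: (0−0)−0=0 ⇒ 0


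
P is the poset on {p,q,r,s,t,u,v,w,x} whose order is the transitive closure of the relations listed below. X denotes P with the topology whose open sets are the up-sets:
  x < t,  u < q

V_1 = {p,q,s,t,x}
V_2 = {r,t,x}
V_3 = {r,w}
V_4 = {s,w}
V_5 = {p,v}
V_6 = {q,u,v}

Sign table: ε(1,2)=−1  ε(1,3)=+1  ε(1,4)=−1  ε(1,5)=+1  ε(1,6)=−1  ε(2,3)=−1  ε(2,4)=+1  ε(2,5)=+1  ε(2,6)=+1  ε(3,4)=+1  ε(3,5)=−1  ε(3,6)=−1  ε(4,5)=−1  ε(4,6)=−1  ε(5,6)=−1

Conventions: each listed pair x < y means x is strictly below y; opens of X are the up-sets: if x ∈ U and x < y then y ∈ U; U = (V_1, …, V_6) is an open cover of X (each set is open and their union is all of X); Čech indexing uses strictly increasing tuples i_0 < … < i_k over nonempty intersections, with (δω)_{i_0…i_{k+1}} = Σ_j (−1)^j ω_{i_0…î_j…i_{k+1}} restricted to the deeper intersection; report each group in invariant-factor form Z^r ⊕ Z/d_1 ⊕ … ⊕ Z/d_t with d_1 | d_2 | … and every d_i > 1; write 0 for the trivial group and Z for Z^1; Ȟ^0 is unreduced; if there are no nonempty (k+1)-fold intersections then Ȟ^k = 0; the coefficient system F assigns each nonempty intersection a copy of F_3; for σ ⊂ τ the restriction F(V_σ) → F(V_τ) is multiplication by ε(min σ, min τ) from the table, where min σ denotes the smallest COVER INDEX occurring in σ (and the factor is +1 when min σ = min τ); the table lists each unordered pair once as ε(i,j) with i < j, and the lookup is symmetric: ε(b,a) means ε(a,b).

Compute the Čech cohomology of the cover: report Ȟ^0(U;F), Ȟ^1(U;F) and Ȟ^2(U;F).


Ȟ^0(U;F) ≅ 0, Ȟ^1(U;F) ≅ Z/3, Ȟ^2(U;F) ≅ 0

nonempty overlaps:
  V12={t,x} V14={s} V15={p} V16={q} V23={r} V34={w} V56={v}
C dims 6,7; δ0: rk_F3 6
degree 0: 6−6−0 = 0 → Ȟ^0 ≅ 0
degree 1: 7−0−6 = 1 → Ȟ^1 ≅ Z/3
degree 2: 0−0−0 = 0 → Ȟ^2 ≅ 0


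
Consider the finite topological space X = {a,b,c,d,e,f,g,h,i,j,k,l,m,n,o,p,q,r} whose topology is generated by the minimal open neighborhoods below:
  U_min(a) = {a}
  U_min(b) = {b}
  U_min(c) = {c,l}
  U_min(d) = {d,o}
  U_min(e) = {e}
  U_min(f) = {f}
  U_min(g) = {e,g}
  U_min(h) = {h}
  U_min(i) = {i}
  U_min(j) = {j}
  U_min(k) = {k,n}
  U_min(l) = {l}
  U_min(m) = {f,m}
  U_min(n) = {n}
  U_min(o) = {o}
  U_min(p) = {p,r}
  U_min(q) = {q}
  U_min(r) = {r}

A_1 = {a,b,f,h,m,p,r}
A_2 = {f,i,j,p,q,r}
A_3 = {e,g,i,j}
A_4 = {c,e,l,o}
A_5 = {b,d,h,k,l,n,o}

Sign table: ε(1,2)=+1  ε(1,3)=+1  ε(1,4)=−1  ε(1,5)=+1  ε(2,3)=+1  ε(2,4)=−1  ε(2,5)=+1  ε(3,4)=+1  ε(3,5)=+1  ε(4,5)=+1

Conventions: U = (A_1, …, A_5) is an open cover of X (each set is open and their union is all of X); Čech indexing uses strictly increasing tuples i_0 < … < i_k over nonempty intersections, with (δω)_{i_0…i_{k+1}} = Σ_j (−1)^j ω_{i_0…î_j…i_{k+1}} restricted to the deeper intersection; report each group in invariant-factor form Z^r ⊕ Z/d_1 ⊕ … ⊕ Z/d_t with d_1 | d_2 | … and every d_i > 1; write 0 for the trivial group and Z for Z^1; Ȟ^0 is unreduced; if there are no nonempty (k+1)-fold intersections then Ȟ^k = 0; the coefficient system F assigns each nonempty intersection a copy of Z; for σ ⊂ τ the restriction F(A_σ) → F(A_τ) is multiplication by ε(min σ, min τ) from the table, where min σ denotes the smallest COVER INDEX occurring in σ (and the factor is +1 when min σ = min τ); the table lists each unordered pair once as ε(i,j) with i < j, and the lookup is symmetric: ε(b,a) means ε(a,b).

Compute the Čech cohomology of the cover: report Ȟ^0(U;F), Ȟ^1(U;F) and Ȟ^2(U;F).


nerve simplices:
  A12={f,p,r} A15={b,h} A23={i,j} A34={e} A45={l,o}
C dims 5,5; δ0: rk 4, SNF 1^4
degree 0: 5−4−0 = 1 → Ȟ^0 ≅ Z
degree 1: 5−0−4 = 1 → Ȟ^1 ≅ Z
degree 2: 0−0−0 = 0 → Ȟ^2 ≅ 0

Ȟ^0(U;F) ≅ Z; Ȟ^1(U;F) ≅ Z; Ȟ^2(U;F) ≅ 0


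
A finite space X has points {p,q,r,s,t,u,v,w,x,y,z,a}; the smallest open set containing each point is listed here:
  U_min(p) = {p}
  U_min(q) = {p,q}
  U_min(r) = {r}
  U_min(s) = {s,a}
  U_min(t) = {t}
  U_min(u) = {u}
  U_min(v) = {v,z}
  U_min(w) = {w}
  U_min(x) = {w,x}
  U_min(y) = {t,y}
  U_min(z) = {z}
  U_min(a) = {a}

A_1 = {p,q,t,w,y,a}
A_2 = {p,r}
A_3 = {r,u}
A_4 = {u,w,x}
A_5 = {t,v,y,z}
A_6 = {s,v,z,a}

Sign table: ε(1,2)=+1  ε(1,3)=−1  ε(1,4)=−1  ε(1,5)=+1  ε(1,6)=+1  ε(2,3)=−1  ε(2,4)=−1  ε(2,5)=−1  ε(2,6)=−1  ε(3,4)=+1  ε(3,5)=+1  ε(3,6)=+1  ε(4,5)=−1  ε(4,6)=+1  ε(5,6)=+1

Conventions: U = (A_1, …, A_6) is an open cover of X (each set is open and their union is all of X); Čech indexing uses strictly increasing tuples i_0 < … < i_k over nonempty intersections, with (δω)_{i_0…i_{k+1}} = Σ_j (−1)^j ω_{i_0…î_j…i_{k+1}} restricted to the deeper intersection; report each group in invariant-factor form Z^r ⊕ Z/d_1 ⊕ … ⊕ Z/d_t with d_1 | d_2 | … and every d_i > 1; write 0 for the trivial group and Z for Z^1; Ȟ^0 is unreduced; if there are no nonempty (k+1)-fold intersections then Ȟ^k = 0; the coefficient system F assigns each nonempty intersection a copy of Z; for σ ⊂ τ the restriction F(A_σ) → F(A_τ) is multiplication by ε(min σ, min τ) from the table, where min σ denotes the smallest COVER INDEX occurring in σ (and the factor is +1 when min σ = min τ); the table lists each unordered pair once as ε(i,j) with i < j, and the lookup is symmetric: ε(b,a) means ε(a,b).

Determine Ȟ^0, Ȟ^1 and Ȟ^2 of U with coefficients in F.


nerve simplices:
  A12={p} A14={w} A15={t,y} A16={a} A23={r} A34={u} A56={v,z}
C dims 6,7; δ0: rk 5, SNF 1^5
degree 0: 6−5−0 = 1 → Ȟ^0 ≅ Z
degree 1: 7−0−5 = 2 → Ȟ^1 ≅ Z^2
degree 2: 0−0−0 = 0 → Ȟ^2 ≅ 0

Ȟ^0 = Z; Ȟ^1 = Z^2; Ȟ^2 = 0


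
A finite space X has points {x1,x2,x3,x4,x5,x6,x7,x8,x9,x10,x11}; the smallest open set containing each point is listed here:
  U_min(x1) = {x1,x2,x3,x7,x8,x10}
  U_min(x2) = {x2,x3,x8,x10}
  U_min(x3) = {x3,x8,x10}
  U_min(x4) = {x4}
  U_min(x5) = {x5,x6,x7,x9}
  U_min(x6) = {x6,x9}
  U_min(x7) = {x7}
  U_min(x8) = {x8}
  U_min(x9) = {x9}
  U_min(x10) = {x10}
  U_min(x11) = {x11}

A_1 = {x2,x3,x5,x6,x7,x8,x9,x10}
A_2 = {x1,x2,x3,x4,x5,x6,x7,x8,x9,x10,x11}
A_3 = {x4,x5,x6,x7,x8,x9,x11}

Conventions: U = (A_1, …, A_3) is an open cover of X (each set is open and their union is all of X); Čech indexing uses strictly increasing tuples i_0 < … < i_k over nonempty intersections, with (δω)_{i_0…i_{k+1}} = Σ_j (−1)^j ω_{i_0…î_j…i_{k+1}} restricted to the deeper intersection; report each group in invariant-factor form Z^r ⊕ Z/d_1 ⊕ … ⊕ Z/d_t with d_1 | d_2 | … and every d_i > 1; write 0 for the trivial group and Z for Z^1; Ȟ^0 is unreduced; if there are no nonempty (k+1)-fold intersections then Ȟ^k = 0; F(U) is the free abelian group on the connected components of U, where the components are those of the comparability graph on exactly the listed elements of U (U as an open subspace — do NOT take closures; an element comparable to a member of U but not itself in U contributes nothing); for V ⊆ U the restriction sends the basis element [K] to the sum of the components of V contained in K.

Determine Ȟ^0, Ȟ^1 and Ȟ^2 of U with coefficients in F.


cover nerve:
  A12={x2,x3,x5,x6,x7,x8,x9,x10} A13={x5,x6,x7,x8,x9} A23={x4,x5,x6,x7,x8,x9,x11}
  A123={x5,x6,x7,x8,x9}
components per intersection:
  A1: {x2,x3,x8,x10} {x5,x6,x7,x9}
  A2: {x1,x2,x3,x5,x6,x7,x8,x9,x10} {x4} {x11}
  A3: {x4} {x5,x6,x7,x9} {x8} {x11}
  A12: {x2,x3,x8,x10} {x5,x6,x7,x9}
  A13: {x5,x6,x7,x9} {x8}
  A23: {x4} {x5,x6,x7,x9} {x8} {x11}
  A123: {x5,x6,x7,x9} {x8}
C dims 9,8,2; δ0: rk 6, SNF 1^6; δ1: rk 2, SNF 1^2
Ȟ^0: (9−6)−0=3 ⇒ Z^3
Ȟ^1: (8−2)−6=0 ⇒ 0
Ȟ^2: (2−0)−2=0 ⇒ 0

Ȟ^0 = Z^3; Ȟ^1 = 0; Ȟ^2 = 0


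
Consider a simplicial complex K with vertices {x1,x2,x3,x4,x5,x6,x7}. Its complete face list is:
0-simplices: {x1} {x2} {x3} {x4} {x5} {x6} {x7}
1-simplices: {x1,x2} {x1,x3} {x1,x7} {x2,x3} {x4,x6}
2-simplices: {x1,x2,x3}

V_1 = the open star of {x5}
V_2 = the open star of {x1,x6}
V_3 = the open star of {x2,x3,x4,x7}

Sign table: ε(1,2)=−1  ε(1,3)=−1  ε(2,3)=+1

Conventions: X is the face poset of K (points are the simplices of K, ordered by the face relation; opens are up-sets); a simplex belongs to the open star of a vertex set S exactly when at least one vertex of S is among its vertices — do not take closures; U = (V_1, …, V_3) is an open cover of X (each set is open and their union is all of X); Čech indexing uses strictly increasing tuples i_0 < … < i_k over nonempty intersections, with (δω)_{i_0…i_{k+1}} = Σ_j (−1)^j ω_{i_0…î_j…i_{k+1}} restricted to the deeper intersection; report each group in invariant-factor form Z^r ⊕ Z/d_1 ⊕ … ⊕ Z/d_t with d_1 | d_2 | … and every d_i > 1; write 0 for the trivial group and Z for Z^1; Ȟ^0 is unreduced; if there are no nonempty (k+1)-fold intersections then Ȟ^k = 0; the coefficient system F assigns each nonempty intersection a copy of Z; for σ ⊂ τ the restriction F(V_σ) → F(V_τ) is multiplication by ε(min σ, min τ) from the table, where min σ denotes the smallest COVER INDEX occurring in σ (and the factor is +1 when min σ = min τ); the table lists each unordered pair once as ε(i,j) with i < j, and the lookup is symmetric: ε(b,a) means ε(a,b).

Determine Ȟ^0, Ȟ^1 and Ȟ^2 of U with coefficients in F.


nerve of the cover:
  V1={{x5}} V2={{x1},{x6},{x1,x2},{x1,x3},{x1,x7},{x4,x6},{x1,x2,x3}} V3={{x2},{x3},{x4},{x7},{x1,x2},{x1,x3},{x1,x7},{x2,x3},{x4,x6},{x1,x2,x3}}
  V23={{x1,x2},{x1,x3},{x1,x7},{x4,x6},{x1,x2,x3}}
C dims 3,1; δ0: rk 1, SNF 1^1
Ȟ^0 = (3 − 1) − 0 = 2, so Ȟ^0 ≅ Z^2
Ȟ^1 = (1 − 0) − 1 = 0, so Ȟ^1 ≅ 0
Ȟ^2 = (0 − 0) − 0 = 0, so Ȟ^2 ≅ 0

Ȟ^0 = Z^2,  Ȟ^1 = 0,  Ȟ^2 = 0


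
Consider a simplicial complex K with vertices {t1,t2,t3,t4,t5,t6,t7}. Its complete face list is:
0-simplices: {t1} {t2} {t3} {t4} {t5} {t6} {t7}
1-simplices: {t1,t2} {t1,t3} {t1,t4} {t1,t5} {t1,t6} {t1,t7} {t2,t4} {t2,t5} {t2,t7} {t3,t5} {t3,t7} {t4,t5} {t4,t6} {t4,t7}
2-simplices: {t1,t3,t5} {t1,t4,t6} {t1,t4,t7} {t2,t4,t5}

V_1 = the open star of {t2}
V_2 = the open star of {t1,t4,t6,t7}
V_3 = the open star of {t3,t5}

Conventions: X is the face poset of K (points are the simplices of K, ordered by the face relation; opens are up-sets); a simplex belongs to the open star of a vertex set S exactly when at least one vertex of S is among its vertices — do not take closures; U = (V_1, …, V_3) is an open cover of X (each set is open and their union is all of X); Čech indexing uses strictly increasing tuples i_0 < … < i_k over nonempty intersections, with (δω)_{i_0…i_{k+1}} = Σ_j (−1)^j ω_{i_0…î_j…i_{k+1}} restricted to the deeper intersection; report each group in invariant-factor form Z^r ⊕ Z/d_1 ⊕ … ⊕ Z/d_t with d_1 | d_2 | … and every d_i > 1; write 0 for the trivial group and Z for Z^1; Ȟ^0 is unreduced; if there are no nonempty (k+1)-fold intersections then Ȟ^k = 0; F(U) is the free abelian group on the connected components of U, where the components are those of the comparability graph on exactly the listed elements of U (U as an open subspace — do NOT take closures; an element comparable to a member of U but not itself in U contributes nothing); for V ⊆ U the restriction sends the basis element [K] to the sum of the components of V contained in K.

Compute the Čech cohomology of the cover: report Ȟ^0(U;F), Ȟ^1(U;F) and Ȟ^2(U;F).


cover nerve:
  V1={{t2},{t1,t2},{t2,t4},{t2,t5},{t2,t7},{t2,t4,t5}} V2={{t1},{t4},{t6},{t7},{t1,t2},{t1,t3},{t1,t4},{t1,t5},{t1,t6},{t1,t7},{t2,t4},{t2,t7},{t3,t7},{t4,t5},{t4,t6},{t4,t7},{t1,t3,t5},{t1,t4,t6},{t1,t4,t7},{t2,t4,t5}} V3={{t3},{t5},{t1,t3},{t1,t5},{t2,t5},{t3,t5},{t3,t7},{t4,t5},{t1,t3,t5},{t2,t4,t5}}
  V12={{t1,t2},{t2,t4},{t2,t7},{t2,t4,t5}} V13={{t2,t5},{t2,t4,t5}} V23={{t1,t3},{t1,t5},{t3,t7},{t4,t5},{t1,t3,t5},{t2,t4,t5}}
  V123={{t2,t4,t5}}
components per intersection:
  V1: {{t2},{t1,t2},{t2,t4},{t2,t5},{t2,t7},{t2,t4,t5}}
  V2: {{t1},{t4},{t6},{t7},{t1,t2},{t1,t3},{t1,t4},{t1,t5},{t1,t6},{t1,t7},{t2,t4},{t2,t7},{t3,t7},{t4,t5},{t4,t6},{t4,t7},{t1,t3,t5},{t1,t4,t6},{t1,t4,t7},{t2,t4,t5}}
  V3: {{t3},{t5},{t1,t3},{t1,t5},{t2,t5},{t3,t5},{t3,t7},{t4,t5},{t1,t3,t5},{t2,t4,t5}}
  V12: {{t1,t2}} {{t2,t4},{t2,t4,t5}} {{t2,t7}}
  V13: {{t2,t5},{t2,t4,t5}}
  V23: {{t1,t3},{t1,t5},{t1,t3,t5}} {{t3,t7}} {{t4,t5},{t2,t4,t5}}
  V123: {{t2,t4,t5}}
C dims 3,7,1; δ0: rk 2, SNF 1^2; δ1: rk 1, SNF 1^1
Ȟ^0: (3−2)−0=1 ⇒ Z
Ȟ^1: (7−1)−2=4 ⇒ Z^4
Ȟ^2: (1−0)−1=0 ⇒ 0

Ȟ^0 = Z, Ȟ^1 = Z^4, Ȟ^2 = 0


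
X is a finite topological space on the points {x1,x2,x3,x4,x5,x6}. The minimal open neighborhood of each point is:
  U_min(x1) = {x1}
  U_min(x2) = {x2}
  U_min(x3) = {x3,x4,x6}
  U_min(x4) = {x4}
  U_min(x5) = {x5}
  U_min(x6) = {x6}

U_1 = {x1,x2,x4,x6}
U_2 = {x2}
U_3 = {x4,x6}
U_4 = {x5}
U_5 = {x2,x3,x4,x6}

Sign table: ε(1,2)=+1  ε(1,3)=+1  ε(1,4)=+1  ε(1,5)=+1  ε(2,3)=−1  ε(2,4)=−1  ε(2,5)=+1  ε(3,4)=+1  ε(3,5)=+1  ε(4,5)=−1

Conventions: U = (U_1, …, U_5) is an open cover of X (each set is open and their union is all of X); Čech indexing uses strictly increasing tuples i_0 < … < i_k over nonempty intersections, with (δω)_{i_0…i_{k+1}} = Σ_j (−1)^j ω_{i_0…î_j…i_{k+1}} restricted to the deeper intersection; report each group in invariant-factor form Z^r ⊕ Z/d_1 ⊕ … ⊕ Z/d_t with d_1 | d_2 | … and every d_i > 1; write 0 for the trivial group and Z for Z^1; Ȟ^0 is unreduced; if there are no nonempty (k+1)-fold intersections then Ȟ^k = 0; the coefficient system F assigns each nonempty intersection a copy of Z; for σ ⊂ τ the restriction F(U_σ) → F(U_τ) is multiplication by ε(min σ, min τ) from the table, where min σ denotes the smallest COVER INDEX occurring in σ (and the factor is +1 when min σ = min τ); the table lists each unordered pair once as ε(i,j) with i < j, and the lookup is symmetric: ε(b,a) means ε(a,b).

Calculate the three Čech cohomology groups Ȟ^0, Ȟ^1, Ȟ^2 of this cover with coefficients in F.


Ȟ^0 = Z^2,  Ȟ^1 = 0,  Ȟ^2 = 0

nonempty intersections:
  U12={x2} U13={x4,x6} U15={x2,x4,x6} U25={x2} U35={x4,x6}
  U125={x2} U135={x4,x6}
C dims 5,5,2; δ0: rk 3, SNF 1^3; δ1: rk 2, SNF 1^2
Ȟ^0: (5−3)−0=2 ⇒ Z^2
Ȟ^1: (5−2)−3=0 ⇒ 0
Ȟ^2: (2−0)−2=0 ⇒ 0


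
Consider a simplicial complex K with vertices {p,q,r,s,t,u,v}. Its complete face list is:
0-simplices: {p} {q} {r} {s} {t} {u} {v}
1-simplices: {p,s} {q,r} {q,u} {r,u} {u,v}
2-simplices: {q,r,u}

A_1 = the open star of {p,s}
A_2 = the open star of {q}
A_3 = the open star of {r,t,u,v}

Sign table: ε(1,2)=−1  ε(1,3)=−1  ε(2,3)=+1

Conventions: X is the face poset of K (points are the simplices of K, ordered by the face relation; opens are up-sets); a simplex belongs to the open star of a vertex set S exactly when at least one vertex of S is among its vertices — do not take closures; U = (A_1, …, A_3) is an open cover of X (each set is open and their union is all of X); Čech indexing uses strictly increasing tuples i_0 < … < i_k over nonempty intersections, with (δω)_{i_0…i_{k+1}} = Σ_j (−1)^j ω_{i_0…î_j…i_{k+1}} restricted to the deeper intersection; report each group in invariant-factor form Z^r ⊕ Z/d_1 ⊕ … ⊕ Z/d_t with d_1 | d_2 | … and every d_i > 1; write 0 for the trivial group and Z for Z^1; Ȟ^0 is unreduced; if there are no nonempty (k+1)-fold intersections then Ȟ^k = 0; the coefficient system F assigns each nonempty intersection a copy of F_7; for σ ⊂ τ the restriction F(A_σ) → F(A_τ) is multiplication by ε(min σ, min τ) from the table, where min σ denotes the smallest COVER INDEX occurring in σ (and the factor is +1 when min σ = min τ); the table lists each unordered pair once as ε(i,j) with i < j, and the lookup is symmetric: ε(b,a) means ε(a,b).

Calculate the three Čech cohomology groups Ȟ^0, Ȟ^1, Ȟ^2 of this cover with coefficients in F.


Ȟ^0(U;F) ≅ Z/7 ⊕ Z/7; Ȟ^1(U;F) ≅ 0; Ȟ^2(U;F) ≅ 0

nonempty intersections:
  A1={{p},{s},{p,s}} A2={{q},{q,r},{q,u},{q,r,u}} A3={{r},{t},{u},{v},{q,r},{q,u},{r,u},{u,v},{q,r,u}}
  A23={{q,r},{q,u},{q,r,u}}
C dims 3,1; δ0: rk_F7 1
Ȟ^0: (3−1)−0=2 ⇒ Z/7 ⊕ Z/7
Ȟ^1: (1−0)−1=0 ⇒ 0
Ȟ^2: (0−0)−0=0 ⇒ 0
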